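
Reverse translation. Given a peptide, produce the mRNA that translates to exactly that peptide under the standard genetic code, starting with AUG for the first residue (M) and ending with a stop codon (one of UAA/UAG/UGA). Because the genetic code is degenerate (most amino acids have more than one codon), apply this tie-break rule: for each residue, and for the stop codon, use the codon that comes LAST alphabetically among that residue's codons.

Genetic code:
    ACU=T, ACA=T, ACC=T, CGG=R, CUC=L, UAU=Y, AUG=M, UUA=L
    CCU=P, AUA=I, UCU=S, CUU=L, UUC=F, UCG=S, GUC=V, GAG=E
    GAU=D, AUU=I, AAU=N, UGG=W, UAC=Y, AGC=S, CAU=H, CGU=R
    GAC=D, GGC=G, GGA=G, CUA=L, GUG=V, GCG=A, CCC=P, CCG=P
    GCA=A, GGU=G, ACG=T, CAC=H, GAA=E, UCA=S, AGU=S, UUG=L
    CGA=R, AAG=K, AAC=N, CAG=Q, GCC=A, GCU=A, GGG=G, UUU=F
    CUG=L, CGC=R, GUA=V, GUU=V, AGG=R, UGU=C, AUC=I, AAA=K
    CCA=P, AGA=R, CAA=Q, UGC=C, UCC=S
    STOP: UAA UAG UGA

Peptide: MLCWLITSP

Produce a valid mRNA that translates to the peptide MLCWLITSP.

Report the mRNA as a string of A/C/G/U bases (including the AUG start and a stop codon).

residue 1: M -> AUG (start codon)
residue 2: L codons sorted = CUA,CUC,CUG,CUU,UUA,UUG -> pick last = UUG
residue 3: C codons sorted = UGC,UGU -> pick last = UGU
residue 4: W -> UGG (only codon)
residue 5: L codons sorted = CUA,CUC,CUG,CUU,UUA,UUG -> pick last = UUG
residue 6: I codons sorted = AUA,AUC,AUU -> pick last = AUU
residue 7: T codons sorted = ACA,ACC,ACG,ACU -> pick last = ACU
residue 8: S codons sorted = AGC,AGU,UCA,UCC,UCG,UCU -> pick last = UCU
residue 9: P codons sorted = CCA,CCC,CCG,CCU -> pick last = CCU
terminator: stop codons sorted = UAA,UAG,UGA -> pick last = UGA

Answer: mRNA: AUGUUGUGUUGGUUGAUUACUUCUCCUUGA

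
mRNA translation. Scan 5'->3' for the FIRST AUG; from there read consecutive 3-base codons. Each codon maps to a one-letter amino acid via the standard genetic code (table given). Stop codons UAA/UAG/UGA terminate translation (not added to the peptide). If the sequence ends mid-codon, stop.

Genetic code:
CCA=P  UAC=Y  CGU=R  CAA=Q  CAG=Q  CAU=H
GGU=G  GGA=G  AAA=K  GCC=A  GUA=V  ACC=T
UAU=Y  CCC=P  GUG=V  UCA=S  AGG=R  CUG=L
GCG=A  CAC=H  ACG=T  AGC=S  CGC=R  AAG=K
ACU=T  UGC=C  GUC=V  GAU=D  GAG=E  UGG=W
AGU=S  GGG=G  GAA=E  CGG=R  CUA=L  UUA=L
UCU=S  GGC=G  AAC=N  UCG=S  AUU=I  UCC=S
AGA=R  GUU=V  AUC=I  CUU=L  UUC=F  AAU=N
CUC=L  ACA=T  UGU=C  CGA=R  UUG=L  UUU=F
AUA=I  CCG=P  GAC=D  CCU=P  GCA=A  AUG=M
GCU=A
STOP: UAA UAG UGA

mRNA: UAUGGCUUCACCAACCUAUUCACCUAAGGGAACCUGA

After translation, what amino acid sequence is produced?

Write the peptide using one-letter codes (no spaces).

Answer: MASPTYSPKGT

Derivation:
start AUG at pos 1
pos 1: AUG -> M; peptide=M
pos 4: GCU -> A; peptide=MA
pos 7: UCA -> S; peptide=MAS
pos 10: CCA -> P; peptide=MASP
pos 13: ACC -> T; peptide=MASPT
pos 16: UAU -> Y; peptide=MASPTY
pos 19: UCA -> S; peptide=MASPTYS
pos 22: CCU -> P; peptide=MASPTYSP
pos 25: AAG -> K; peptide=MASPTYSPK
pos 28: GGA -> G; peptide=MASPTYSPKG
pos 31: ACC -> T; peptide=MASPTYSPKGT
pos 34: UGA -> STOP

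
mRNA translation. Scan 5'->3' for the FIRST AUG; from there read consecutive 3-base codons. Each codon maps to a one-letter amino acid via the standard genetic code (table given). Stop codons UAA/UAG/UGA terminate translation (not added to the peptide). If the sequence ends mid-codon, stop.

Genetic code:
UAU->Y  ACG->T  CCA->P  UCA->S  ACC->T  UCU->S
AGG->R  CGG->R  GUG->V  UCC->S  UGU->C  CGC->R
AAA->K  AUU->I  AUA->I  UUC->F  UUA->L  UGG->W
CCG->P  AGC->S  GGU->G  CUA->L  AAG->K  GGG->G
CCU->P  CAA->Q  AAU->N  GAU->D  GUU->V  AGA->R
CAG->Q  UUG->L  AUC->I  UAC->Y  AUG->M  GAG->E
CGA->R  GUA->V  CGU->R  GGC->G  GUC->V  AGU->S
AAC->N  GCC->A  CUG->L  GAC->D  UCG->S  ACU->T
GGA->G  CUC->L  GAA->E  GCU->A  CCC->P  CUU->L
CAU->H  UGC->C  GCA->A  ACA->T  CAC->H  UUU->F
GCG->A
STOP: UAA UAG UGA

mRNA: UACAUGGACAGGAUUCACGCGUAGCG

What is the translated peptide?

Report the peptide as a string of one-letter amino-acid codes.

start AUG at pos 3
pos 3: AUG -> M; peptide=M
pos 6: GAC -> D; peptide=MD
pos 9: AGG -> R; peptide=MDR
pos 12: AUU -> I; peptide=MDRI
pos 15: CAC -> H; peptide=MDRIH
pos 18: GCG -> A; peptide=MDRIHA
pos 21: UAG -> STOP

Answer: MDRIHA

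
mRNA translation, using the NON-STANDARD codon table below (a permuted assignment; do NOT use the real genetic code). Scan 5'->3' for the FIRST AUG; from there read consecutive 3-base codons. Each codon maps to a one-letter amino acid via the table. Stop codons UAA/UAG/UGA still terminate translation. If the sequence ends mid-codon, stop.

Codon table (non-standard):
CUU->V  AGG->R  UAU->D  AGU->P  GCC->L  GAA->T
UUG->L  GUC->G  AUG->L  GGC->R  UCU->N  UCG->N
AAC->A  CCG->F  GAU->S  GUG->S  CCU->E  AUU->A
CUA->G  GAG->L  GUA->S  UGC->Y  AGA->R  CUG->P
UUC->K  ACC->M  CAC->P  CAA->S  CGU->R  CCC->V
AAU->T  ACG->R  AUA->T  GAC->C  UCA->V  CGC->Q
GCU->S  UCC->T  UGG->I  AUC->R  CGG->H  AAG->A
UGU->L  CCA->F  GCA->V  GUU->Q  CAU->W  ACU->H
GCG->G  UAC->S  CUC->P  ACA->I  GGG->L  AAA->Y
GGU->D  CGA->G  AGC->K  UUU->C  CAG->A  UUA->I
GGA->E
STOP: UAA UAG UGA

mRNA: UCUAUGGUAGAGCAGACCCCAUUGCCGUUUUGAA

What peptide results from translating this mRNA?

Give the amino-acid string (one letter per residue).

start AUG at pos 3
pos 3: AUG -> L; peptide=L
pos 6: GUA -> S; peptide=LS
pos 9: GAG -> L; peptide=LSL
pos 12: CAG -> A; peptide=LSLA
pos 15: ACC -> M; peptide=LSLAM
pos 18: CCA -> F; peptide=LSLAMF
pos 21: UUG -> L; peptide=LSLAMFL
pos 24: CCG -> F; peptide=LSLAMFLF
pos 27: UUU -> C; peptide=LSLAMFLFC
pos 30: UGA -> STOP

Answer: LSLAMFLFC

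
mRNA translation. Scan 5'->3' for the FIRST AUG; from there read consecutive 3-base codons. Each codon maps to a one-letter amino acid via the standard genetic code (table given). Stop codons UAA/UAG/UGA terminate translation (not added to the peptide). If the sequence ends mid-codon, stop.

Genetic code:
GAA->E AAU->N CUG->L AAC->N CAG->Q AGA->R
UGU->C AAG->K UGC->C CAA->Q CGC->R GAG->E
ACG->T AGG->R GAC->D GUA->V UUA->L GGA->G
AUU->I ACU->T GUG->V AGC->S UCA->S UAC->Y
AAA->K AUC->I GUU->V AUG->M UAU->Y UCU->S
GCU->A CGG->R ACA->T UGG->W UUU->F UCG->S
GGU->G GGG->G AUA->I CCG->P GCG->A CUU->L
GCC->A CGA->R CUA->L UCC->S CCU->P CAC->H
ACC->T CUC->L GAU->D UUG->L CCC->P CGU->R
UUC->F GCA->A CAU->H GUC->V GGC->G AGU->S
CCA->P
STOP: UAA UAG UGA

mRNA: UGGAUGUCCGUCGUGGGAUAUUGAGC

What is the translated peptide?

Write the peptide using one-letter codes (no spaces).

start AUG at pos 3
pos 3: AUG -> M; peptide=M
pos 6: UCC -> S; peptide=MS
pos 9: GUC -> V; peptide=MSV
pos 12: GUG -> V; peptide=MSVV
pos 15: GGA -> G; peptide=MSVVG
pos 18: UAU -> Y; peptide=MSVVGY
pos 21: UGA -> STOP

Answer: MSVVGY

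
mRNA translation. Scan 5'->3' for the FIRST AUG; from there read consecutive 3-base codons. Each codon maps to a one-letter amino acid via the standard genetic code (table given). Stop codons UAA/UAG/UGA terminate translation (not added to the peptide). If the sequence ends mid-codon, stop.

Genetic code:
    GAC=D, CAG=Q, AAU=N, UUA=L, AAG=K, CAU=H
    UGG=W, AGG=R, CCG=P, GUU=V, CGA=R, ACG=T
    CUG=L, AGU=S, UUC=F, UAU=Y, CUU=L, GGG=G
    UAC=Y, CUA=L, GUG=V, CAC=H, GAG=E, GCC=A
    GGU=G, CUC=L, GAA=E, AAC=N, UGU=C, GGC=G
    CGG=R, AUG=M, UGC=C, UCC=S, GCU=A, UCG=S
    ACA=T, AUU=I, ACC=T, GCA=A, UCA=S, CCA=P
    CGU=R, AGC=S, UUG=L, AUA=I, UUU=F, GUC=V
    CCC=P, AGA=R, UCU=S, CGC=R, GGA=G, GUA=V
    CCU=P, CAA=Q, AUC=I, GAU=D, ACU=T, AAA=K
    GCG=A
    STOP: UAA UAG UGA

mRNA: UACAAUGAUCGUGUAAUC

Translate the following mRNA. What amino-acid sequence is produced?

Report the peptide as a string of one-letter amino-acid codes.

start AUG at pos 4
pos 4: AUG -> M; peptide=M
pos 7: AUC -> I; peptide=MI
pos 10: GUG -> V; peptide=MIV
pos 13: UAA -> STOP

Answer: MIV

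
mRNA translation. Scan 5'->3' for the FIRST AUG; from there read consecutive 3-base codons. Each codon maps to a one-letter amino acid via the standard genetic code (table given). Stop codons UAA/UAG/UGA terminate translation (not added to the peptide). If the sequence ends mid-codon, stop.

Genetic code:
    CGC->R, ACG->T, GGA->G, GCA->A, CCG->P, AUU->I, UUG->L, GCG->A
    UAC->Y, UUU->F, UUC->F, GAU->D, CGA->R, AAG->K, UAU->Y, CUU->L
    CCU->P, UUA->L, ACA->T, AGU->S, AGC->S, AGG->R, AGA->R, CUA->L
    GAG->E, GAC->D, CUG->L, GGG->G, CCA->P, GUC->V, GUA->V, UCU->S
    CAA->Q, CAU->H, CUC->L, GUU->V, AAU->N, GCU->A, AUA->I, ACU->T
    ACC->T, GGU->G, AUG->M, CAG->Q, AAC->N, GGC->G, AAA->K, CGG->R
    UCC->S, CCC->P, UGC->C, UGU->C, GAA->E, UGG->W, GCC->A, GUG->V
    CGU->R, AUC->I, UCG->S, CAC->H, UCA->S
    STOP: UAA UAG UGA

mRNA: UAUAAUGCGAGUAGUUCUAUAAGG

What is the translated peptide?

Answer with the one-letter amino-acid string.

Answer: MRVVL

Derivation:
start AUG at pos 4
pos 4: AUG -> M; peptide=M
pos 7: CGA -> R; peptide=MR
pos 10: GUA -> V; peptide=MRV
pos 13: GUU -> V; peptide=MRVV
pos 16: CUA -> L; peptide=MRVVL
pos 19: UAA -> STOP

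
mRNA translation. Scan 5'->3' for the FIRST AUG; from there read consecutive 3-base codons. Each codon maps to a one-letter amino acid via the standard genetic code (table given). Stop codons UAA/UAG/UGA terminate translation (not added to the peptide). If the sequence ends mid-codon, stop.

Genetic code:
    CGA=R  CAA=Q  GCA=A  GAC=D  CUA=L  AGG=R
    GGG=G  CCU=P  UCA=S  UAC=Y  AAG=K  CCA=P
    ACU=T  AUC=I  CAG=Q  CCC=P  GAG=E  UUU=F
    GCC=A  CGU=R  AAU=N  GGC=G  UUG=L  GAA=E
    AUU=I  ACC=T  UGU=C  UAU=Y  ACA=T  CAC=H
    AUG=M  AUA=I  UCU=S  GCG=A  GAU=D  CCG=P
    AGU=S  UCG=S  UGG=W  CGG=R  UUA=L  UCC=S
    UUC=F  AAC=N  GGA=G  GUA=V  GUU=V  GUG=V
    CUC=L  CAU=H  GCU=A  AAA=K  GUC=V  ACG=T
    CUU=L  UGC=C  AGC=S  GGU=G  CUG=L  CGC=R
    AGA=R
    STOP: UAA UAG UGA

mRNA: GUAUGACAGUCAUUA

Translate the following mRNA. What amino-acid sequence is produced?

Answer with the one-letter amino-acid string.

Answer: MTVI

Derivation:
start AUG at pos 2
pos 2: AUG -> M; peptide=M
pos 5: ACA -> T; peptide=MT
pos 8: GUC -> V; peptide=MTV
pos 11: AUU -> I; peptide=MTVI
pos 14: only 1 nt remain (<3), stop (end of mRNA)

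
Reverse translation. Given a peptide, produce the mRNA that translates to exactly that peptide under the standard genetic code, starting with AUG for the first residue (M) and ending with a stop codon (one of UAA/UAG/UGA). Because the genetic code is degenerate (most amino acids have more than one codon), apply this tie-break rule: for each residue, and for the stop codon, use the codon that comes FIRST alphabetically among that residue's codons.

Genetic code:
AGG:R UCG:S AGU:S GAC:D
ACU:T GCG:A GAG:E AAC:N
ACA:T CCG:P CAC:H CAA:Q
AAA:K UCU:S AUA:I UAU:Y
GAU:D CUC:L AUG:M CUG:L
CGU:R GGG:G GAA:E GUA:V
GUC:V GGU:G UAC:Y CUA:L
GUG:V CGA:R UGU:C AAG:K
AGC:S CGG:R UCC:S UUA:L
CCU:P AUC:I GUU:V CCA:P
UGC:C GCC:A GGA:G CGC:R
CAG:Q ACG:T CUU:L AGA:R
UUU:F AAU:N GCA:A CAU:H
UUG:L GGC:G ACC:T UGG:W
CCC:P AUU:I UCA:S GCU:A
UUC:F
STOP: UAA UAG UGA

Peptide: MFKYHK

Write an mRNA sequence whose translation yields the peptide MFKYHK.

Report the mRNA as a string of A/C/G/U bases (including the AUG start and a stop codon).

residue 1: M -> AUG (start codon)
residue 2: F codons sorted = UUC,UUU -> pick first = UUC
residue 3: K codons sorted = AAA,AAG -> pick first = AAA
residue 4: Y codons sorted = UAC,UAU -> pick first = UAC
residue 5: H codons sorted = CAC,CAU -> pick first = CAC
residue 6: K codons sorted = AAA,AAG -> pick first = AAA
terminator: stop codons sorted = UAA,UAG,UGA -> pick first = UAA

Answer: mRNA: AUGUUCAAAUACCACAAAUAA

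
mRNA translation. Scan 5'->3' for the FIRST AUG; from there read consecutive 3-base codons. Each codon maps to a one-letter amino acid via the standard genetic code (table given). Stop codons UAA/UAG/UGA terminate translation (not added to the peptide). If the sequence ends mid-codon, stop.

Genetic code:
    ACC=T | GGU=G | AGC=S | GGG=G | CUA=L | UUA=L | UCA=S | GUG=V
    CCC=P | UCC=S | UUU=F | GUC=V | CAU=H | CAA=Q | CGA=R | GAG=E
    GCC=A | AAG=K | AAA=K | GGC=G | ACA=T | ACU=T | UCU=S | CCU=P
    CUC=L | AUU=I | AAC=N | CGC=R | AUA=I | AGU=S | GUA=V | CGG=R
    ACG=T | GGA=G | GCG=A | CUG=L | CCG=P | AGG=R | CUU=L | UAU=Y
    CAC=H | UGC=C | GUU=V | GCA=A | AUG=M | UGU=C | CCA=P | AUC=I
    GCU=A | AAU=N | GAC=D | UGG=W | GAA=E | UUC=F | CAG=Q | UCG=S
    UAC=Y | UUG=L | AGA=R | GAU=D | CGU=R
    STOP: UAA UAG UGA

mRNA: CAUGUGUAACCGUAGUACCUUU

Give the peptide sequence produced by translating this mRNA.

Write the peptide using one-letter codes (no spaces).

start AUG at pos 1
pos 1: AUG -> M; peptide=M
pos 4: UGU -> C; peptide=MC
pos 7: AAC -> N; peptide=MCN
pos 10: CGU -> R; peptide=MCNR
pos 13: AGU -> S; peptide=MCNRS
pos 16: ACC -> T; peptide=MCNRST
pos 19: UUU -> F; peptide=MCNRSTF
pos 22: only 0 nt remain (<3), stop (end of mRNA)

Answer: MCNRSTF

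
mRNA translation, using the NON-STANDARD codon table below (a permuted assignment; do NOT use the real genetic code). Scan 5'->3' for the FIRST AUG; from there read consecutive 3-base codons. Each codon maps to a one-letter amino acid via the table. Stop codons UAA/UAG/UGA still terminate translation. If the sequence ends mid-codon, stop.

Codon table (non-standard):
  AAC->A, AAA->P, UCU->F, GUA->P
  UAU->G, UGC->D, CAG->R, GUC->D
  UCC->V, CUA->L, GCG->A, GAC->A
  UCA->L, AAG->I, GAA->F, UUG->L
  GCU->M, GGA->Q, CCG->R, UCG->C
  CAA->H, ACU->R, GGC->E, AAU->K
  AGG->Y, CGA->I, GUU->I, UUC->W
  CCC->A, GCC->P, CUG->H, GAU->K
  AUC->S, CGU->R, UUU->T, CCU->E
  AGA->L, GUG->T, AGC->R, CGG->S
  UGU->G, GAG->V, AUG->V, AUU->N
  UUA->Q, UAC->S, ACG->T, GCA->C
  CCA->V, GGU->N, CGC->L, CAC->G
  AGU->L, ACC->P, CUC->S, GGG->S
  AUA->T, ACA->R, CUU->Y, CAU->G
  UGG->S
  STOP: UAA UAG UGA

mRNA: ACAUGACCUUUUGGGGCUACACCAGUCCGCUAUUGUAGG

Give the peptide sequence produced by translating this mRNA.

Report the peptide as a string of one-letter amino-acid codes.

start AUG at pos 2
pos 2: AUG -> V; peptide=V
pos 5: ACC -> P; peptide=VP
pos 8: UUU -> T; peptide=VPT
pos 11: UGG -> S; peptide=VPTS
pos 14: GGC -> E; peptide=VPTSE
pos 17: UAC -> S; peptide=VPTSES
pos 20: ACC -> P; peptide=VPTSESP
pos 23: AGU -> L; peptide=VPTSESPL
pos 26: CCG -> R; peptide=VPTSESPLR
pos 29: CUA -> L; peptide=VPTSESPLRL
pos 32: UUG -> L; peptide=VPTSESPLRLL
pos 35: UAG -> STOP

Answer: VPTSESPLRLL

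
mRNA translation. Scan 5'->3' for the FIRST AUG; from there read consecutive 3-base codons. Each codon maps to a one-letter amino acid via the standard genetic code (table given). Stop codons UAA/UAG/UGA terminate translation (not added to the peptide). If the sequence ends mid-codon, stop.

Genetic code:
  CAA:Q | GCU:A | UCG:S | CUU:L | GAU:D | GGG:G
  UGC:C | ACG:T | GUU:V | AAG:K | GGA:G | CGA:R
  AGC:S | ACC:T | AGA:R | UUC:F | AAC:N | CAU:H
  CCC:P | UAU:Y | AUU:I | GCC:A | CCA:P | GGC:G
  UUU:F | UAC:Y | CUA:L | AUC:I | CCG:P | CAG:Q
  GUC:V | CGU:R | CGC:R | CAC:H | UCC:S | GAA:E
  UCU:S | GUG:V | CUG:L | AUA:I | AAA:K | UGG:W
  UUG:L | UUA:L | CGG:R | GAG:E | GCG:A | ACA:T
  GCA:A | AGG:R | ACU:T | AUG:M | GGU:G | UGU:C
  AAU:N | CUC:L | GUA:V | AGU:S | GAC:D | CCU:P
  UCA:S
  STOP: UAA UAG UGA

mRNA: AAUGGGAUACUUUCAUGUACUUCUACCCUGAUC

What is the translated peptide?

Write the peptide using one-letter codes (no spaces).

Answer: MGYFHVLLP

Derivation:
start AUG at pos 1
pos 1: AUG -> M; peptide=M
pos 4: GGA -> G; peptide=MG
pos 7: UAC -> Y; peptide=MGY
pos 10: UUU -> F; peptide=MGYF
pos 13: CAU -> H; peptide=MGYFH
pos 16: GUA -> V; peptide=MGYFHV
pos 19: CUU -> L; peptide=MGYFHVL
pos 22: CUA -> L; peptide=MGYFHVLL
pos 25: CCC -> P; peptide=MGYFHVLLP
pos 28: UGA -> STOP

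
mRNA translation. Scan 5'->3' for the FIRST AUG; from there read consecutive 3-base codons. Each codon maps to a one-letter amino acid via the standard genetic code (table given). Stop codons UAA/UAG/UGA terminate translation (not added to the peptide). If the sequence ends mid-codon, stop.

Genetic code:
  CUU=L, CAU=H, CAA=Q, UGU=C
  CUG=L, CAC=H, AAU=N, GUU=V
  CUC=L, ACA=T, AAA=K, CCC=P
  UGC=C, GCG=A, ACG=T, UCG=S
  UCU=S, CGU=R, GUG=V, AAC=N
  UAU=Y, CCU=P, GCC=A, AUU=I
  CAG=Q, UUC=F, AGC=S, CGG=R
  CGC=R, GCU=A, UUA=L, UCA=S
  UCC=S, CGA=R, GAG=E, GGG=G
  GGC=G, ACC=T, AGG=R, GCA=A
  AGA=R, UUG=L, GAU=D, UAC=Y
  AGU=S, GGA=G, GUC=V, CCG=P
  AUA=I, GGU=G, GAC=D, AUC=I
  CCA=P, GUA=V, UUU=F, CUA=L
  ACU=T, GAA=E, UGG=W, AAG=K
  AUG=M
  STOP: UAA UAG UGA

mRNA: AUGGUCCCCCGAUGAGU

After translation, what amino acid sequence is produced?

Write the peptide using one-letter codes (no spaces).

Answer: MVPR

Derivation:
start AUG at pos 0
pos 0: AUG -> M; peptide=M
pos 3: GUC -> V; peptide=MV
pos 6: CCC -> P; peptide=MVP
pos 9: CGA -> R; peptide=MVPR
pos 12: UGA -> STOP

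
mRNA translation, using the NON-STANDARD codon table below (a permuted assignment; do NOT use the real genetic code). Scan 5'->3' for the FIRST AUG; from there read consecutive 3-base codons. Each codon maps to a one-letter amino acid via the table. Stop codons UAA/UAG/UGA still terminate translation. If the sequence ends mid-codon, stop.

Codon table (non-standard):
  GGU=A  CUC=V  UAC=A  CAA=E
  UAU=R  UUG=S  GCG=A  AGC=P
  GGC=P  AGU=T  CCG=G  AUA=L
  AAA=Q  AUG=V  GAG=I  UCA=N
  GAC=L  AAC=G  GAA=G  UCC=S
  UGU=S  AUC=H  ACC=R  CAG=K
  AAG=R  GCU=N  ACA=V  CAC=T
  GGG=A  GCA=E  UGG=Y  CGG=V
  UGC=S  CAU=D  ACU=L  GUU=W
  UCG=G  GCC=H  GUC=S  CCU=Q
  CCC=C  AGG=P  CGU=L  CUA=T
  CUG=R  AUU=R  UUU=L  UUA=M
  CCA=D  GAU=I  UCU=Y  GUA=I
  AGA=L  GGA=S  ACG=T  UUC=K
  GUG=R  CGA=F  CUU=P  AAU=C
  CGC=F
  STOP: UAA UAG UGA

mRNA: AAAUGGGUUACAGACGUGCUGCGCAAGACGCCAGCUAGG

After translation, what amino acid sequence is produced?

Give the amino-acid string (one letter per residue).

Answer: VAALLNAELHP

Derivation:
start AUG at pos 2
pos 2: AUG -> V; peptide=V
pos 5: GGU -> A; peptide=VA
pos 8: UAC -> A; peptide=VAA
pos 11: AGA -> L; peptide=VAAL
pos 14: CGU -> L; peptide=VAALL
pos 17: GCU -> N; peptide=VAALLN
pos 20: GCG -> A; peptide=VAALLNA
pos 23: CAA -> E; peptide=VAALLNAE
pos 26: GAC -> L; peptide=VAALLNAEL
pos 29: GCC -> H; peptide=VAALLNAELH
pos 32: AGC -> P; peptide=VAALLNAELHP
pos 35: UAG -> STOP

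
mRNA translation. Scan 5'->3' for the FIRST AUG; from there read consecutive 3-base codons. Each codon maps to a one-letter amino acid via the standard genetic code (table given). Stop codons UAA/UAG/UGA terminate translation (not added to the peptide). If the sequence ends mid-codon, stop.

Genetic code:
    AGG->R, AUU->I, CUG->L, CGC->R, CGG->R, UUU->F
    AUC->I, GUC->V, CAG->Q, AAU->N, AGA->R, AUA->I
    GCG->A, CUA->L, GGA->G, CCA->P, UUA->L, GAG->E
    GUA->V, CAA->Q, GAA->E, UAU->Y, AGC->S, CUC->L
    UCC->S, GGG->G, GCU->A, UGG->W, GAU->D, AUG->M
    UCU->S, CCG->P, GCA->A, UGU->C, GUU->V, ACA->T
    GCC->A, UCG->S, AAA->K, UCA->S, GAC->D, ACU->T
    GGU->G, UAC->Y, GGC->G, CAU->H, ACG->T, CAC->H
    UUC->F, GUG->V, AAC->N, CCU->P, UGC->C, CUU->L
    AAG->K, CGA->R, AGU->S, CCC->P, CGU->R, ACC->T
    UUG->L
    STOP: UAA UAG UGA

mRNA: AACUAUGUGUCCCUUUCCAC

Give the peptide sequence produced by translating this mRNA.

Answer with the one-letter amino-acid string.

Answer: MCPFP

Derivation:
start AUG at pos 4
pos 4: AUG -> M; peptide=M
pos 7: UGU -> C; peptide=MC
pos 10: CCC -> P; peptide=MCP
pos 13: UUU -> F; peptide=MCPF
pos 16: CCA -> P; peptide=MCPFP
pos 19: only 1 nt remain (<3), stop (end of mRNA)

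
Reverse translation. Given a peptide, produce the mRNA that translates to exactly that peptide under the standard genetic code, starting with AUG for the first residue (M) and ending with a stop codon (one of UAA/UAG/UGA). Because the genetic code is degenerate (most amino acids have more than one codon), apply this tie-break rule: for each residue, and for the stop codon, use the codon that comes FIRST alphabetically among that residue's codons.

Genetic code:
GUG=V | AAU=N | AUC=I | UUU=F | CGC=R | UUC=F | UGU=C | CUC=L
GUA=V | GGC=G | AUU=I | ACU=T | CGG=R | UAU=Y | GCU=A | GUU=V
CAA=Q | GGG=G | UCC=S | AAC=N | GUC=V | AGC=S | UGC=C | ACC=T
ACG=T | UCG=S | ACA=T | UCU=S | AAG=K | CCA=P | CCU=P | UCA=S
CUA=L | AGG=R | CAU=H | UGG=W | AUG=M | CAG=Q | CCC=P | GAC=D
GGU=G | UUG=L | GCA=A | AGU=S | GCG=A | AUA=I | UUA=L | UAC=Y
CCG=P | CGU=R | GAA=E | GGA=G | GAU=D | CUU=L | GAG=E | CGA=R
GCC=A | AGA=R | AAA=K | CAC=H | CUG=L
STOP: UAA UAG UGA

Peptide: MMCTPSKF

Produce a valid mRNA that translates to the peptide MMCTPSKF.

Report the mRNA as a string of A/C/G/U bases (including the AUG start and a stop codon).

Answer: mRNA: AUGAUGUGCACACCAAGCAAAUUCUAA

Derivation:
residue 1: M -> AUG (start codon)
residue 2: M -> AUG (only codon)
residue 3: C codons sorted = UGC,UGU -> pick first = UGC
residue 4: T codons sorted = ACA,ACC,ACG,ACU -> pick first = ACA
residue 5: P codons sorted = CCA,CCC,CCG,CCU -> pick first = CCA
residue 6: S codons sorted = AGC,AGU,UCA,UCC,UCG,UCU -> pick first = AGC
residue 7: K codons sorted = AAA,AAG -> pick first = AAA
residue 8: F codons sorted = UUC,UUU -> pick first = UUC
terminator: stop codons sorted = UAA,UAG,UGA -> pick first = UAA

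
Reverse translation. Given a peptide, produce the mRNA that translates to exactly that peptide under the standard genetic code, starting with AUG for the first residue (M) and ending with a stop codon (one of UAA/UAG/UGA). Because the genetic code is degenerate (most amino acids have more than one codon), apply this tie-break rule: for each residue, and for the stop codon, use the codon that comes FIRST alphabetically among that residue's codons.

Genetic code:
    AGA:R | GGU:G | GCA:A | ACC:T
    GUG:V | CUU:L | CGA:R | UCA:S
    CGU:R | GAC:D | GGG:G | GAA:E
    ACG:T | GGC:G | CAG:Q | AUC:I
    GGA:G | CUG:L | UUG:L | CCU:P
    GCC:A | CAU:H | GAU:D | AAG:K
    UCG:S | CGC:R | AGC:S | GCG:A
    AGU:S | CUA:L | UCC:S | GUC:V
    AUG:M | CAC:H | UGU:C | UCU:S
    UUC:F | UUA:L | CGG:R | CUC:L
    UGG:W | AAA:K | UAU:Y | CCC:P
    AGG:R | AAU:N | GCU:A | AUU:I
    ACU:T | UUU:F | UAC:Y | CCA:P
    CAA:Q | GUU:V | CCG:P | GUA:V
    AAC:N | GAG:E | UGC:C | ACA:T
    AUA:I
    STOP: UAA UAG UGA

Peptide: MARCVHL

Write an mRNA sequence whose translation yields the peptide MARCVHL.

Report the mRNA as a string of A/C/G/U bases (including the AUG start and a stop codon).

Answer: mRNA: AUGGCAAGAUGCGUACACCUAUAA

Derivation:
residue 1: M -> AUG (start codon)
residue 2: A codons sorted = GCA,GCC,GCG,GCU -> pick first = GCA
residue 3: R codons sorted = AGA,AGG,CGA,CGC,CGG,CGU -> pick first = AGA
residue 4: C codons sorted = UGC,UGU -> pick first = UGC
residue 5: V codons sorted = GUA,GUC,GUG,GUU -> pick first = GUA
residue 6: H codons sorted = CAC,CAU -> pick first = CAC
residue 7: L codons sorted = CUA,CUC,CUG,CUU,UUA,UUG -> pick first = CUA
terminator: stop codons sorted = UAA,UAG,UGA -> pick first = UAA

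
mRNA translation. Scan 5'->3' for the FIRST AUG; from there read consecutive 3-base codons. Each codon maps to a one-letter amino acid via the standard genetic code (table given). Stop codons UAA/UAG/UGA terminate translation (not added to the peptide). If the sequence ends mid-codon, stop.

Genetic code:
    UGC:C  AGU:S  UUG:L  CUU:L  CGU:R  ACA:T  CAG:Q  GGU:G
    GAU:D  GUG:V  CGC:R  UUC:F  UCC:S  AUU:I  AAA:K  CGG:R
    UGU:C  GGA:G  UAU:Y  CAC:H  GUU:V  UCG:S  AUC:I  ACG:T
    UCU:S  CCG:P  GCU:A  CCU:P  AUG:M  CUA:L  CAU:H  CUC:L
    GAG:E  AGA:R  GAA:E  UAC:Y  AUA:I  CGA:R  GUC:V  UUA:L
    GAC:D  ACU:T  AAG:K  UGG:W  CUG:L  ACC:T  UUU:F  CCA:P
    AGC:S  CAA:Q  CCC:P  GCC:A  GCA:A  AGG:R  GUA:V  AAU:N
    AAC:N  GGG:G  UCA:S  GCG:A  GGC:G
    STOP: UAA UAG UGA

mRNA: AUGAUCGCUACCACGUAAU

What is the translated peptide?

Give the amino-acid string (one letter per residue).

start AUG at pos 0
pos 0: AUG -> M; peptide=M
pos 3: AUC -> I; peptide=MI
pos 6: GCU -> A; peptide=MIA
pos 9: ACC -> T; peptide=MIAT
pos 12: ACG -> T; peptide=MIATT
pos 15: UAA -> STOP

Answer: MIATT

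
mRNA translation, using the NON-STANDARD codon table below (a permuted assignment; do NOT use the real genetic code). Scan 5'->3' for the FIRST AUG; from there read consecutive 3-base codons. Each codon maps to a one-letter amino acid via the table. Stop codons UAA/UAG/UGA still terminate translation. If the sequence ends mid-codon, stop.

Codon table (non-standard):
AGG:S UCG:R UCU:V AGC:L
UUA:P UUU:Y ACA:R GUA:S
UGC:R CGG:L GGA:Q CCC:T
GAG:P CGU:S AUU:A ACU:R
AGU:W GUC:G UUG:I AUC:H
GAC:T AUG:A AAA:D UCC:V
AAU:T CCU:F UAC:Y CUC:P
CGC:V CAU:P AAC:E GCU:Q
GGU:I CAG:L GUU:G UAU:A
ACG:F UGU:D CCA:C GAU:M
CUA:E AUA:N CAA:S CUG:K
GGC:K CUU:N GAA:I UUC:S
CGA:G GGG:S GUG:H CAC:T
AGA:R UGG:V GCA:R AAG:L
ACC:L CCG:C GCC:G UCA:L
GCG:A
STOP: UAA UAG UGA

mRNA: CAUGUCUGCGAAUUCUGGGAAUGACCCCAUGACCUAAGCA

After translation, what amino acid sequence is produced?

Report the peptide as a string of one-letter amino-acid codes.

Answer: AVATVSTTTAL

Derivation:
start AUG at pos 1
pos 1: AUG -> A; peptide=A
pos 4: UCU -> V; peptide=AV
pos 7: GCG -> A; peptide=AVA
pos 10: AAU -> T; peptide=AVAT
pos 13: UCU -> V; peptide=AVATV
pos 16: GGG -> S; peptide=AVATVS
pos 19: AAU -> T; peptide=AVATVST
pos 22: GAC -> T; peptide=AVATVSTT
pos 25: CCC -> T; peptide=AVATVSTTT
pos 28: AUG -> A; peptide=AVATVSTTTA
pos 31: ACC -> L; peptide=AVATVSTTTAL
pos 34: UAA -> STOP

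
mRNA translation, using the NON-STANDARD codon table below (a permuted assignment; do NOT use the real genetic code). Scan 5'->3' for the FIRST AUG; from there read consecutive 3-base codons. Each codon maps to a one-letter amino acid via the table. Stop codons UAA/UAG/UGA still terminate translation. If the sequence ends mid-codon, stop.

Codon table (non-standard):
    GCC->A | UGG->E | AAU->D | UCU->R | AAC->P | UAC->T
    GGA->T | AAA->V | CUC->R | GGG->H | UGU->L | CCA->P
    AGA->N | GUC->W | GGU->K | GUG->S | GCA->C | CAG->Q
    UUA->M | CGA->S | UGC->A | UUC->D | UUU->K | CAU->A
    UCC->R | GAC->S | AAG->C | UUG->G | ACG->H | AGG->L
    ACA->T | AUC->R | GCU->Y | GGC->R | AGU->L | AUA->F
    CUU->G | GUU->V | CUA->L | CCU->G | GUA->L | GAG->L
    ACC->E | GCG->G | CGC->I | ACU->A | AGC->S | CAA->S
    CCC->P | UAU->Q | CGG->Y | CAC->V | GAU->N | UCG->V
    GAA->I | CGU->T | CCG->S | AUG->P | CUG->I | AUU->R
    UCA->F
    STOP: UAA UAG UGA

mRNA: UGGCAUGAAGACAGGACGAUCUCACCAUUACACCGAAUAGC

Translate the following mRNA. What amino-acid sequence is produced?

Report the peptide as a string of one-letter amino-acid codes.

start AUG at pos 4
pos 4: AUG -> P; peptide=P
pos 7: AAG -> C; peptide=PC
pos 10: ACA -> T; peptide=PCT
pos 13: GGA -> T; peptide=PCTT
pos 16: CGA -> S; peptide=PCTTS
pos 19: UCU -> R; peptide=PCTTSR
pos 22: CAC -> V; peptide=PCTTSRV
pos 25: CAU -> A; peptide=PCTTSRVA
pos 28: UAC -> T; peptide=PCTTSRVAT
pos 31: ACC -> E; peptide=PCTTSRVATE
pos 34: GAA -> I; peptide=PCTTSRVATEI
pos 37: UAG -> STOP

Answer: PCTTSRVATEI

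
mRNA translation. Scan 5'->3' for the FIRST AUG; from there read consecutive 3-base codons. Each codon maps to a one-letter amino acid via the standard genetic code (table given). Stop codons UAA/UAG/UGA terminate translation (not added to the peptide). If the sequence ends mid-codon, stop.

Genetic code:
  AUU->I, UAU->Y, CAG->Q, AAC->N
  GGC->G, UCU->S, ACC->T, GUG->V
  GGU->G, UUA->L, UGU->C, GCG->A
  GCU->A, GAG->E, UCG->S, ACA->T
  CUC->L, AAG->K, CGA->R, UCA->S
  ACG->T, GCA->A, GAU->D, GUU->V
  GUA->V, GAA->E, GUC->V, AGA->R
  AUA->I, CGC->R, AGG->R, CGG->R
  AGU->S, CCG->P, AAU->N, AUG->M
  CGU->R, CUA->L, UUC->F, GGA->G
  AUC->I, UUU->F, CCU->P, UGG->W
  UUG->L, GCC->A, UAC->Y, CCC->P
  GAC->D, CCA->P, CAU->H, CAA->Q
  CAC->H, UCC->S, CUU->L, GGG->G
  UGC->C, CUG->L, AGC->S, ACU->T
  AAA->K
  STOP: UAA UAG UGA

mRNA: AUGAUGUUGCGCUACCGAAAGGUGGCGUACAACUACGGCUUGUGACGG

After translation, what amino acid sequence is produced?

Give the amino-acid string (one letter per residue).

Answer: MMLRYRKVAYNYGL

Derivation:
start AUG at pos 0
pos 0: AUG -> M; peptide=M
pos 3: AUG -> M; peptide=MM
pos 6: UUG -> L; peptide=MML
pos 9: CGC -> R; peptide=MMLR
pos 12: UAC -> Y; peptide=MMLRY
pos 15: CGA -> R; peptide=MMLRYR
pos 18: AAG -> K; peptide=MMLRYRK
pos 21: GUG -> V; peptide=MMLRYRKV
pos 24: GCG -> A; peptide=MMLRYRKVA
pos 27: UAC -> Y; peptide=MMLRYRKVAY
pos 30: AAC -> N; peptide=MMLRYRKVAYN
pos 33: UAC -> Y; peptide=MMLRYRKVAYNY
pos 36: GGC -> G; peptide=MMLRYRKVAYNYG
pos 39: UUG -> L; peptide=MMLRYRKVAYNYGL
pos 42: UGA -> STOP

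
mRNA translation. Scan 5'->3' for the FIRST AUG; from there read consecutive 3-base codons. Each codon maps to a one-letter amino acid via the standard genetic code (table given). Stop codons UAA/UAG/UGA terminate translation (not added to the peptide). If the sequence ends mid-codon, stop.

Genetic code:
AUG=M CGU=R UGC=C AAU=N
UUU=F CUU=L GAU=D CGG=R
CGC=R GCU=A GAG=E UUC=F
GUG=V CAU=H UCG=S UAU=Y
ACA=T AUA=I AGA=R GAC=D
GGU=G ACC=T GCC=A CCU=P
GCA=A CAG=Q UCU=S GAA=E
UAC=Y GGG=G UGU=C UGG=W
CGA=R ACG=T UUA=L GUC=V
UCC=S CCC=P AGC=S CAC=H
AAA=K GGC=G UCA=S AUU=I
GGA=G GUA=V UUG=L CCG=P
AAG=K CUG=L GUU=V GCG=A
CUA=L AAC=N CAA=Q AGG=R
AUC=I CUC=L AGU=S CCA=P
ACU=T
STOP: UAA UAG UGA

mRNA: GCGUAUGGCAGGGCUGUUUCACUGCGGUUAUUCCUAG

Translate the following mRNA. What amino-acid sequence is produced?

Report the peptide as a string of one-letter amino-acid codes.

Answer: MAGLFHCGYS

Derivation:
start AUG at pos 4
pos 4: AUG -> M; peptide=M
pos 7: GCA -> A; peptide=MA
pos 10: GGG -> G; peptide=MAG
pos 13: CUG -> L; peptide=MAGL
pos 16: UUU -> F; peptide=MAGLF
pos 19: CAC -> H; peptide=MAGLFH
pos 22: UGC -> C; peptide=MAGLFHC
pos 25: GGU -> G; peptide=MAGLFHCG
pos 28: UAU -> Y; peptide=MAGLFHCGY
pos 31: UCC -> S; peptide=MAGLFHCGYS
pos 34: UAG -> STOP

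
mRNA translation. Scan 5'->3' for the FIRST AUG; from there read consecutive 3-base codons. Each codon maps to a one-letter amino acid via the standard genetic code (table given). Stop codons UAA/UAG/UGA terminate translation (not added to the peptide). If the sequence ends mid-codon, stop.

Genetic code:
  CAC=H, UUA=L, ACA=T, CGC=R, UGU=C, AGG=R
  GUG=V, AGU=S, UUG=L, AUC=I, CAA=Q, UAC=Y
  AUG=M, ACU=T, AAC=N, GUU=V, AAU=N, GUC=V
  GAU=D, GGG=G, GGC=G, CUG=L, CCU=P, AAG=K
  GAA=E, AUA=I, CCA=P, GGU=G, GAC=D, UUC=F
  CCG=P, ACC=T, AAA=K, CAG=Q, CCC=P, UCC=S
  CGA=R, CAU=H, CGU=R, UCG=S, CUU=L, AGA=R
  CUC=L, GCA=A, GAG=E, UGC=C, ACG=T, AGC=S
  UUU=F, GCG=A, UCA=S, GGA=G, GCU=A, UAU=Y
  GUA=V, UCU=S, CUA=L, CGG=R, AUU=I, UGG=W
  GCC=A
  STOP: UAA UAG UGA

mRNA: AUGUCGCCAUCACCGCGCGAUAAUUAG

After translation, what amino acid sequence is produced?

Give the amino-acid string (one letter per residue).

start AUG at pos 0
pos 0: AUG -> M; peptide=M
pos 3: UCG -> S; peptide=MS
pos 6: CCA -> P; peptide=MSP
pos 9: UCA -> S; peptide=MSPS
pos 12: CCG -> P; peptide=MSPSP
pos 15: CGC -> R; peptide=MSPSPR
pos 18: GAU -> D; peptide=MSPSPRD
pos 21: AAU -> N; peptide=MSPSPRDN
pos 24: UAG -> STOP

Answer: MSPSPRDN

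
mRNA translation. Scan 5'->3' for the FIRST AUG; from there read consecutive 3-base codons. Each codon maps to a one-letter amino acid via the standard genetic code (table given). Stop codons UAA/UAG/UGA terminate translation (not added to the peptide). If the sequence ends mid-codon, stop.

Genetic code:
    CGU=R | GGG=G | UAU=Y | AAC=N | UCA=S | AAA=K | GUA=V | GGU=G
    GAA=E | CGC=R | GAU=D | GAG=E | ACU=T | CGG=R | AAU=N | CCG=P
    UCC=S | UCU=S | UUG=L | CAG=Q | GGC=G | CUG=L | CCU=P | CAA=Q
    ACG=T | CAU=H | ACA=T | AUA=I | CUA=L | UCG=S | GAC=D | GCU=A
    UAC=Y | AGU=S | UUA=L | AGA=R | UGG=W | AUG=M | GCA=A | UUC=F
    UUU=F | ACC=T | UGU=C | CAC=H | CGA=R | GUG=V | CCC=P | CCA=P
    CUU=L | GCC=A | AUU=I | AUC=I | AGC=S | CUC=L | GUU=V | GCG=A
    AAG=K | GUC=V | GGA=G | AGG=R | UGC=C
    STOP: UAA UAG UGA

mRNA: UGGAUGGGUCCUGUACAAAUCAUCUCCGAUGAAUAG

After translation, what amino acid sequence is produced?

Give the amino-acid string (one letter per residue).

Answer: MGPVQIISDE

Derivation:
start AUG at pos 3
pos 3: AUG -> M; peptide=M
pos 6: GGU -> G; peptide=MG
pos 9: CCU -> P; peptide=MGP
pos 12: GUA -> V; peptide=MGPV
pos 15: CAA -> Q; peptide=MGPVQ
pos 18: AUC -> I; peptide=MGPVQI
pos 21: AUC -> I; peptide=MGPVQII
pos 24: UCC -> S; peptide=MGPVQIIS
pos 27: GAU -> D; peptide=MGPVQIISD
pos 30: GAA -> E; peptide=MGPVQIISDE
pos 33: UAG -> STOP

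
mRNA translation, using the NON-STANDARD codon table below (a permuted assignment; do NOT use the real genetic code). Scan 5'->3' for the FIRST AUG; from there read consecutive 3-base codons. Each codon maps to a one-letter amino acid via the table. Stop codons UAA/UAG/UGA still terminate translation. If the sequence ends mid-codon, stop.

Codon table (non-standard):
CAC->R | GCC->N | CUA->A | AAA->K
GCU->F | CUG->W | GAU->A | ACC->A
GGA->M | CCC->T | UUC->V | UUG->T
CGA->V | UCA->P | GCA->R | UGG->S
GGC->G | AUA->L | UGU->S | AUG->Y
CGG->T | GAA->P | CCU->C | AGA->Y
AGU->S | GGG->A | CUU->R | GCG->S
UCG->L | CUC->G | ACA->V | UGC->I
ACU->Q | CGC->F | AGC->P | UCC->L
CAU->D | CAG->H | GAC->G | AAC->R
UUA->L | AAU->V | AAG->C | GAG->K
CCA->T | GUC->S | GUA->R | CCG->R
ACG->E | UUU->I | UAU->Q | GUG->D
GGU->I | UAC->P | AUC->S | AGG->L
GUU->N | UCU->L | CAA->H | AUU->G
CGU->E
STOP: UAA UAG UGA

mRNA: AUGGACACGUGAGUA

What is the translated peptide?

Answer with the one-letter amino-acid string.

start AUG at pos 0
pos 0: AUG -> Y; peptide=Y
pos 3: GAC -> G; peptide=YG
pos 6: ACG -> E; peptide=YGE
pos 9: UGA -> STOP

Answer: YGE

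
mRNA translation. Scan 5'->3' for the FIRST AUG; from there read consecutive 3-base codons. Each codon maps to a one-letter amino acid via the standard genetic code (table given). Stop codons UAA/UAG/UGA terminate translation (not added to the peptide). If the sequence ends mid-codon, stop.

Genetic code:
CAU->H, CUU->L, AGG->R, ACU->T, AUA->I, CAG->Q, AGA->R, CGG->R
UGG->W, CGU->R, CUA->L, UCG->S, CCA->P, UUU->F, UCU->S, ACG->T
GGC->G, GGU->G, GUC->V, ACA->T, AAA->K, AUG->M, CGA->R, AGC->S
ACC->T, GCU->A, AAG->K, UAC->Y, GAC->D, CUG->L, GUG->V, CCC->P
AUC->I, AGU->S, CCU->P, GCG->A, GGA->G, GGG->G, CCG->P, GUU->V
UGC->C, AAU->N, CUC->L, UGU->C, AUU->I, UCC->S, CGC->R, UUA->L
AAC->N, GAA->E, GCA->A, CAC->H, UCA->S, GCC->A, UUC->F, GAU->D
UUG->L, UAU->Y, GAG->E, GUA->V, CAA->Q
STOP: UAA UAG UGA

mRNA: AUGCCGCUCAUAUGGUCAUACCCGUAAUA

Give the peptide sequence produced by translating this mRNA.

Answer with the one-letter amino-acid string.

Answer: MPLIWSYP

Derivation:
start AUG at pos 0
pos 0: AUG -> M; peptide=M
pos 3: CCG -> P; peptide=MP
pos 6: CUC -> L; peptide=MPL
pos 9: AUA -> I; peptide=MPLI
pos 12: UGG -> W; peptide=MPLIW
pos 15: UCA -> S; peptide=MPLIWS
pos 18: UAC -> Y; peptide=MPLIWSY
pos 21: CCG -> P; peptide=MPLIWSYP
pos 24: UAA -> STOP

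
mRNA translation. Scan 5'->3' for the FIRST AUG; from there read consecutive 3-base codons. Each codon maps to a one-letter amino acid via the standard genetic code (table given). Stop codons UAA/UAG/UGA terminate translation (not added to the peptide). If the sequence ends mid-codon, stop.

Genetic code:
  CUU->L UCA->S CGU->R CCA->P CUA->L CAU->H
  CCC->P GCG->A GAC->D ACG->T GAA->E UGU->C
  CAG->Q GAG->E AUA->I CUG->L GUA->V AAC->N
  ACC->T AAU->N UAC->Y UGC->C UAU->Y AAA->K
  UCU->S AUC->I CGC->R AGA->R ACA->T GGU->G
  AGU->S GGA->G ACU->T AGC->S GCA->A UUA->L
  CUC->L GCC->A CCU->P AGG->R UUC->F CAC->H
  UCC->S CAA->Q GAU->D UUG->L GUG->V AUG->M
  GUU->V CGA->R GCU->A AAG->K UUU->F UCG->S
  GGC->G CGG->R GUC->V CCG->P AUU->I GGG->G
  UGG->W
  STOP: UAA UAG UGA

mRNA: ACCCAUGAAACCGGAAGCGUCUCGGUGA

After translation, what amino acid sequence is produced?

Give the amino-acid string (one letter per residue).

Answer: MKPEASR

Derivation:
start AUG at pos 4
pos 4: AUG -> M; peptide=M
pos 7: AAA -> K; peptide=MK
pos 10: CCG -> P; peptide=MKP
pos 13: GAA -> E; peptide=MKPE
pos 16: GCG -> A; peptide=MKPEA
pos 19: UCU -> S; peptide=MKPEAS
pos 22: CGG -> R; peptide=MKPEASR
pos 25: UGA -> STOP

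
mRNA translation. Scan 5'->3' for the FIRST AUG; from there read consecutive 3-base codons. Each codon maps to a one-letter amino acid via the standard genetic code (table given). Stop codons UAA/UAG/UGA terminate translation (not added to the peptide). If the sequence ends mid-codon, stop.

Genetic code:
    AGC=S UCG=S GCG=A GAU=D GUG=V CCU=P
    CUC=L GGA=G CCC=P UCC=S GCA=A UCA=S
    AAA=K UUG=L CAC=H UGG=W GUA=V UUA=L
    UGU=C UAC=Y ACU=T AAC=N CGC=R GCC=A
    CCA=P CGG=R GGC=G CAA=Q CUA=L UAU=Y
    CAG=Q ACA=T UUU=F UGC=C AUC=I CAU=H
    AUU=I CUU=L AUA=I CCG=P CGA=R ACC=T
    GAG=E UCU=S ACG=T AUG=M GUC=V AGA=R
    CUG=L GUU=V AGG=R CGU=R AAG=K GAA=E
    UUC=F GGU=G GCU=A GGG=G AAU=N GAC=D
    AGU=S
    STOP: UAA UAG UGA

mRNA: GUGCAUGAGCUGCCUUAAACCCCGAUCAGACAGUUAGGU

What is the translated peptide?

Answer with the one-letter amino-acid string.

Answer: MSCLKPRSDS

Derivation:
start AUG at pos 4
pos 4: AUG -> M; peptide=M
pos 7: AGC -> S; peptide=MS
pos 10: UGC -> C; peptide=MSC
pos 13: CUU -> L; peptide=MSCL
pos 16: AAA -> K; peptide=MSCLK
pos 19: CCC -> P; peptide=MSCLKP
pos 22: CGA -> R; peptide=MSCLKPR
pos 25: UCA -> S; peptide=MSCLKPRS
pos 28: GAC -> D; peptide=MSCLKPRSD
pos 31: AGU -> S; peptide=MSCLKPRSDS
pos 34: UAG -> STOP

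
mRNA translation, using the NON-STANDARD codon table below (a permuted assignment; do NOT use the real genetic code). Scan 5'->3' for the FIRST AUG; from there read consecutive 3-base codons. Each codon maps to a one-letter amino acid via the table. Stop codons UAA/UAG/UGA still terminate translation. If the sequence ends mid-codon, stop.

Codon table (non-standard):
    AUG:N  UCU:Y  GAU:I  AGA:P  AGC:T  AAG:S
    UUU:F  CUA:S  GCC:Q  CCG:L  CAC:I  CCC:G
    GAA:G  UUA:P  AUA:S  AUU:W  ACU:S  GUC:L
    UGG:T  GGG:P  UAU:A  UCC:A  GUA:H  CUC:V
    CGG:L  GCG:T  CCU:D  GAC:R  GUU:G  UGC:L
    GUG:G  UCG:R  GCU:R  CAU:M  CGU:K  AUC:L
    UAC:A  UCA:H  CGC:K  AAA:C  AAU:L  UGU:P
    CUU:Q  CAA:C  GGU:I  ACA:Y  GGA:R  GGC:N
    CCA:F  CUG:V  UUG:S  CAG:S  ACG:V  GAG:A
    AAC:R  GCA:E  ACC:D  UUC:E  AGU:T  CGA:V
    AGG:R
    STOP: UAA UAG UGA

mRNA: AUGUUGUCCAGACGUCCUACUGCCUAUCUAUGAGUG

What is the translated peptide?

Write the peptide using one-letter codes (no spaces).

Answer: NSAPKDSQAS

Derivation:
start AUG at pos 0
pos 0: AUG -> N; peptide=N
pos 3: UUG -> S; peptide=NS
pos 6: UCC -> A; peptide=NSA
pos 9: AGA -> P; peptide=NSAP
pos 12: CGU -> K; peptide=NSAPK
pos 15: CCU -> D; peptide=NSAPKD
pos 18: ACU -> S; peptide=NSAPKDS
pos 21: GCC -> Q; peptide=NSAPKDSQ
pos 24: UAU -> A; peptide=NSAPKDSQA
pos 27: CUA -> S; peptide=NSAPKDSQAS
pos 30: UGA -> STOP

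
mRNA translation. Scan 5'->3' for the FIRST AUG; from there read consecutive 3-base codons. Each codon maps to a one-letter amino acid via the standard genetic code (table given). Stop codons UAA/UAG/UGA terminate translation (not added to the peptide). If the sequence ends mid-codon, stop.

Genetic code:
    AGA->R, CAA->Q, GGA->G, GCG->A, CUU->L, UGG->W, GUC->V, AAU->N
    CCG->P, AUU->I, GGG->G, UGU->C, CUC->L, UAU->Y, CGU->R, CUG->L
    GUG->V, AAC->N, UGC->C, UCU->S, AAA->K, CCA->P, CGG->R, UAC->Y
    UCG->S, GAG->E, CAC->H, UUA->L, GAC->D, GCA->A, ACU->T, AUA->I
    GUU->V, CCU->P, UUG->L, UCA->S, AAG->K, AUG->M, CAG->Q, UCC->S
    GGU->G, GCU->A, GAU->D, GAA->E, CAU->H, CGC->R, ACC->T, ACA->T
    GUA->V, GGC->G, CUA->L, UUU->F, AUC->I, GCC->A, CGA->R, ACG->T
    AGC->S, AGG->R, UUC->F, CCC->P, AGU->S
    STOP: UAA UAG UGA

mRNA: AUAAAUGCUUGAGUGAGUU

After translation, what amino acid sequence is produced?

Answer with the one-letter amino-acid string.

Answer: MLE

Derivation:
start AUG at pos 4
pos 4: AUG -> M; peptide=M
pos 7: CUU -> L; peptide=ML
pos 10: GAG -> E; peptide=MLE
pos 13: UGA -> STOP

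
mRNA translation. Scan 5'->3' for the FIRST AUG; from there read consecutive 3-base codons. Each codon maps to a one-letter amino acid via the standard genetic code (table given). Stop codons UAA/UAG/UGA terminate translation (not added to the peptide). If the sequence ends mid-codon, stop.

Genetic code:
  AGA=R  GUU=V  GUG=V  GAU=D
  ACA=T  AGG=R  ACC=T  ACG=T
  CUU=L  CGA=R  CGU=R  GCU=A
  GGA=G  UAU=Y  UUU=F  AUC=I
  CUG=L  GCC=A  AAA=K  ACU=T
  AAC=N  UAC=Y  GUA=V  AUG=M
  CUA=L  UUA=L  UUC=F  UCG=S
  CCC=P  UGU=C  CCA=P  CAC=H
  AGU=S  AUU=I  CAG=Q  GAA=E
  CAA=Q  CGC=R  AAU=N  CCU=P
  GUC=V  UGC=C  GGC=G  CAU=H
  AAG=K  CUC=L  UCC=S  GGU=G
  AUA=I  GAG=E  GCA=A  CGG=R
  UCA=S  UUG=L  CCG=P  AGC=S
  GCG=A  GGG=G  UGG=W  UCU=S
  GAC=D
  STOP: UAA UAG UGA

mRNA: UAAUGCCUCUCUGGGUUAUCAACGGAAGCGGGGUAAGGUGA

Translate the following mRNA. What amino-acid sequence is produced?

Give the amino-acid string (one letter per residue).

start AUG at pos 2
pos 2: AUG -> M; peptide=M
pos 5: CCU -> P; peptide=MP
pos 8: CUC -> L; peptide=MPL
pos 11: UGG -> W; peptide=MPLW
pos 14: GUU -> V; peptide=MPLWV
pos 17: AUC -> I; peptide=MPLWVI
pos 20: AAC -> N; peptide=MPLWVIN
pos 23: GGA -> G; peptide=MPLWVING
pos 26: AGC -> S; peptide=MPLWVINGS
pos 29: GGG -> G; peptide=MPLWVINGSG
pos 32: GUA -> V; peptide=MPLWVINGSGV
pos 35: AGG -> R; peptide=MPLWVINGSGVR
pos 38: UGA -> STOP

Answer: MPLWVINGSGVR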